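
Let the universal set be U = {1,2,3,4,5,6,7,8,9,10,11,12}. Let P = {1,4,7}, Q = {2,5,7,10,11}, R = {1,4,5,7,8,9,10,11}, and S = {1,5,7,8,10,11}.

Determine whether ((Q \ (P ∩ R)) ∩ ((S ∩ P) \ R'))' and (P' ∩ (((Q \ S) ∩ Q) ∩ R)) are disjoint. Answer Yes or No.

P ∩ R = {1,4,7}
Q \ (P ∩ R) = {2,5,10,11}
S ∩ P = {1,7}
R' = {2,3,6,12}
(S ∩ P) \ R' = {1,7}
(Q \ (P ∩ R)) ∩ ((S ∩ P) \ R') = {}
((Q \ (P ∩ R)) ∩ ((S ∩ P) \ R'))' = {1,2,3,4,5,6,7,8,9,10,11,12}
P' = {2,3,5,6,8,9,10,11,12}
Q \ S = {2}
(Q \ S) ∩ Q = {2}
((Q \ S) ∩ Q) ∩ R = {}
P' ∩ (((Q \ S) ∩ Q) ∩ R) = {}
{1,2,3,4,5,6,7,8,9,10,11,12} and {} share no elements.

Yes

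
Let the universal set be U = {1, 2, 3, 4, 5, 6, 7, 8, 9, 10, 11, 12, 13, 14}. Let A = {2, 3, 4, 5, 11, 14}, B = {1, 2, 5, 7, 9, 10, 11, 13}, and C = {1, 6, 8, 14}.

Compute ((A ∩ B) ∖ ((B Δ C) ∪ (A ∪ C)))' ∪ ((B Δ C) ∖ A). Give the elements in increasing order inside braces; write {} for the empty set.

A ∩ B = {2, 5, 11}
B Δ C = {2, 5, 6, 7, 8, 9, 10, 11, 13, 14}
A ∪ C = {1, 2, 3, 4, 5, 6, 8, 11, 14}
(B Δ C) ∪ (A ∪ C) = {1, 2, 3, 4, 5, 6, 7, 8, 9, 10, 11, 13, 14}
(A ∩ B) ∖ ((B Δ C) ∪ (A ∪ C)) = {}
((A ∩ B) ∖ ((B Δ C) ∪ (A ∪ C)))' = {1, 2, 3, 4, 5, 6, 7, 8, 9, 10, 11, 12, 13, 14}
(B Δ C) ∖ A = {6, 7, 8, 9, 10, 13}
((A ∩ B) ∖ ((B Δ C) ∪ (A ∪ C)))' ∪ ((B Δ C) ∖ A) = {1, 2, 3, 4, 5, 6, 7, 8, 9, 10, 11, 12, 13, 14}

{1, 2, 3, 4, 5, 6, 7, 8, 9, 10, 11, 12, 13, 14}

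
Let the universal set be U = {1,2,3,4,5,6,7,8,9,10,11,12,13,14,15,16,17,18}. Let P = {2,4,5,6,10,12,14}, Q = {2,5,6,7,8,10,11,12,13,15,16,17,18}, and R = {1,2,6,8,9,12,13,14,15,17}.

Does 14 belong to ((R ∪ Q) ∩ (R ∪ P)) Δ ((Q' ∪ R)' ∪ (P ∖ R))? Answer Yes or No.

Yes

14 ∈ R and 14 ∉ Q, so 14 ∈ R ∪ Q
14 ∈ R and 14 ∈ P, so 14 ∈ R ∪ P
14 ∈ (R ∪ Q) and 14 ∈ (R ∪ P), so 14 ∈ (R ∪ Q) ∩ (R ∪ P)
14 ∉ Q, so 14 ∈ Q'
14 ∈ Q' and 14 ∈ R, so 14 ∈ Q' ∪ R
14 ∉ (Q' ∪ R)' since 14 ∈ (Q' ∪ R)
14 ∈ P and 14 ∈ R, so 14 ∉ P ∖ R
14 ∉ (Q' ∪ R)' and 14 ∉ (P ∖ R), so 14 ∉ (Q' ∪ R)' ∪ (P ∖ R)
14 ∈ ((R ∪ Q) ∩ (R ∪ P)) and 14 ∉ ((Q' ∪ R)' ∪ (P ∖ R)), so 14 ∈ ((R ∪ Q) ∩ (R ∪ P)) Δ ((Q' ∪ R)' ∪ (P ∖ R))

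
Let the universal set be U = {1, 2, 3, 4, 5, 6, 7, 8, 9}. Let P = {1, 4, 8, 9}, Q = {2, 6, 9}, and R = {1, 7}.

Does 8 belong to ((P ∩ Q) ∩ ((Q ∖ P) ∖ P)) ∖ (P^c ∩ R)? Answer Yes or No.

8 ∈ P and 8 ∉ Q, so 8 ∉ P ∩ Q
8 ∉ Q and 8 ∈ P, so 8 ∉ Q ∖ P
8 ∉ (Q ∖ P) and 8 ∈ P, so 8 ∉ (Q ∖ P) ∖ P
8 ∉ (P ∩ Q) and 8 ∉ ((Q ∖ P) ∖ P), so 8 ∉ (P ∩ Q) ∩ ((Q ∖ P) ∖ P)
8 ∈ P, so 8 ∉ P^c
8 ∉ P^c and 8 ∉ R, so 8 ∉ P^c ∩ R
8 ∉ ((P ∩ Q) ∩ ((Q ∖ P) ∖ P)) and 8 ∉ (P^c ∩ R), so 8 ∉ ((P ∩ Q) ∩ ((Q ∖ P) ∖ P)) ∖ (P^c ∩ R)

No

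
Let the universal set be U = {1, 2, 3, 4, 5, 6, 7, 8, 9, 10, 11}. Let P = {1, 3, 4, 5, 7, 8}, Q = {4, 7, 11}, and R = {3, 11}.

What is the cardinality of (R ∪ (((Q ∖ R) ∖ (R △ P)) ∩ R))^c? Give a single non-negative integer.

Q ∖ R = {4, 7}
R △ P = {1, 4, 5, 7, 8, 11}
(Q ∖ R) ∖ (R △ P) = {}
((Q ∖ R) ∖ (R △ P)) ∩ R = {}
R ∪ (((Q ∖ R) ∖ (R △ P)) ∩ R) = {3, 11}
(R ∪ (((Q ∖ R) ∖ (R △ P)) ∩ R))^c = {1, 2, 4, 5, 6, 7, 8, 9, 10}
|(R ∪ (((Q ∖ R) ∖ (R △ P)) ∩ R))^c| = 9

9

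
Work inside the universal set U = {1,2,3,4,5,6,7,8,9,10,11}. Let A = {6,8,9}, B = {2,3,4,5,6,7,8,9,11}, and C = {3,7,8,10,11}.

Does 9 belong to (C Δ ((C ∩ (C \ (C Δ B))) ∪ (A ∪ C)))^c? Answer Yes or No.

No

9 ∉ C and 9 ∈ B, so 9 ∈ C Δ B
9 ∉ C and 9 ∈ (C Δ B), so 9 ∉ C \ (C Δ B)
9 ∉ C and 9 ∉ (C \ (C Δ B)), so 9 ∉ C ∩ (C \ (C Δ B))
9 ∈ A and 9 ∉ C, so 9 ∈ A ∪ C
9 ∉ (C ∩ (C \ (C Δ B))) and 9 ∈ (A ∪ C), so 9 ∈ (C ∩ (C \ (C Δ B))) ∪ (A ∪ C)
9 ∉ C and 9 ∈ ((C ∩ (C \ (C Δ B))) ∪ (A ∪ C)), so 9 ∈ C Δ ((C ∩ (C \ (C Δ B))) ∪ (A ∪ C))
9 ∉ (C Δ ((C ∩ (C \ (C Δ B))) ∪ (A ∪ C)))^c since 9 ∈ (C Δ ((C ∩ (C \ (C Δ B))) ∪ (A ∪ C)))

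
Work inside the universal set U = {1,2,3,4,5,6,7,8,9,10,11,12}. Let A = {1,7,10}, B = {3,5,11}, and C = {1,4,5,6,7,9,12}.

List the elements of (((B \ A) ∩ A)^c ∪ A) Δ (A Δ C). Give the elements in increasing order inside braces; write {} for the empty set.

{1,2,3,7,8,11}

B \ A = {3,5,11}
(B \ A) ∩ A = {}
((B \ A) ∩ A)^c = {1,2,3,4,5,6,7,8,9,10,11,12}
((B \ A) ∩ A)^c ∪ A = {1,2,3,4,5,6,7,8,9,10,11,12}
A Δ C = {4,5,6,9,10,12}
(((B \ A) ∩ A)^c ∪ A) Δ (A Δ C) = {1,2,3,7,8,11}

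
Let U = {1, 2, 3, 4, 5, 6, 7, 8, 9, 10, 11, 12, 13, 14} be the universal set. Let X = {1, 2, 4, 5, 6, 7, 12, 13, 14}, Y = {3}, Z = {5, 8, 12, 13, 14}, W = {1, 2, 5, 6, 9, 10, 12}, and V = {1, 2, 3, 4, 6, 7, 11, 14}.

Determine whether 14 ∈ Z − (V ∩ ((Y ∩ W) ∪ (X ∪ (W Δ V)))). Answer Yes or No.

No

14 ∉ Y and 14 ∉ W, so 14 ∉ Y ∩ W
14 ∉ W and 14 ∈ V, so 14 ∈ W Δ V
14 ∈ X and 14 ∈ (W Δ V), so 14 ∈ X ∪ (W Δ V)
14 ∉ (Y ∩ W) and 14 ∈ (X ∪ (W Δ V)), so 14 ∈ (Y ∩ W) ∪ (X ∪ (W Δ V))
14 ∈ V and 14 ∈ ((Y ∩ W) ∪ (X ∪ (W Δ V))), so 14 ∈ V ∩ ((Y ∩ W) ∪ (X ∪ (W Δ V)))
14 ∈ Z and 14 ∈ (V ∩ ((Y ∩ W) ∪ (X ∪ (W Δ V)))), so 14 ∉ Z − (V ∩ ((Y ∩ W) ∪ (X ∪ (W Δ V))))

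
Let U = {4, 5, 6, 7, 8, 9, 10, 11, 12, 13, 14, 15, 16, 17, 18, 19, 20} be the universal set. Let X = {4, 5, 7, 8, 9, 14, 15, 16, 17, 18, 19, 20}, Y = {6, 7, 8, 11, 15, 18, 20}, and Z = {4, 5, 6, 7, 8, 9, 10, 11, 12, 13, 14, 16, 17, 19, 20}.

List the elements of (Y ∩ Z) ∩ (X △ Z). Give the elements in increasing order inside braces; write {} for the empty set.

{6, 11}

Y ∩ Z = {6, 7, 8, 11, 20}
X △ Z = {6, 10, 11, 12, 13, 15, 18}
(Y ∩ Z) ∩ (X △ Z) = {6, 11}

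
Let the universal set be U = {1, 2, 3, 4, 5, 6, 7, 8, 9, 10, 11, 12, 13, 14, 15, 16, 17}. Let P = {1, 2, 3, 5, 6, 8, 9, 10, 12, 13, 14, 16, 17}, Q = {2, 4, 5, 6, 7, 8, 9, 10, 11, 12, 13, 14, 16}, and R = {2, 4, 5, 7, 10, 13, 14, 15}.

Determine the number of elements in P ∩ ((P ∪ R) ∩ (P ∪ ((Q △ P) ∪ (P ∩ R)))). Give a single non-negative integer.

13

P ∪ R = {1, 2, 3, 4, 5, 6, 7, 8, 9, 10, 12, 13, 14, 15, 16, 17}
Q △ P = {1, 3, 4, 7, 11, 17}
P ∩ R = {2, 5, 10, 13, 14}
(Q △ P) ∪ (P ∩ R) = {1, 2, 3, 4, 5, 7, 10, 11, 13, 14, 17}
P ∪ ((Q △ P) ∪ (P ∩ R)) = {1, 2, 3, 4, 5, 6, 7, 8, 9, 10, 11, 12, 13, 14, 16, 17}
(P ∪ R) ∩ (P ∪ ((Q △ P) ∪ (P ∩ R))) = {1, 2, 3, 4, 5, 6, 7, 8, 9, 10, 12, 13, 14, 16, 17}
P ∩ ((P ∪ R) ∩ (P ∪ ((Q △ P) ∪ (P ∩ R)))) = {1, 2, 3, 5, 6, 8, 9, 10, 12, 13, 14, 16, 17}
|P ∩ ((P ∪ R) ∩ (P ∪ ((Q △ P) ∪ (P ∩ R))))| = 13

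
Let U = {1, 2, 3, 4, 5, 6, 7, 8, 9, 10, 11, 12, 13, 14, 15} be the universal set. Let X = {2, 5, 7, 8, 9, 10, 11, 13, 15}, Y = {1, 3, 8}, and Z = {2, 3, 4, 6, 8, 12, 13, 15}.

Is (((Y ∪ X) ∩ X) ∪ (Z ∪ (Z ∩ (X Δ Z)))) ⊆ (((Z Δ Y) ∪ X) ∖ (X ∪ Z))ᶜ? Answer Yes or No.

Y ∪ X = {1, 2, 3, 5, 7, 8, 9, 10, 11, 13, 15}
(Y ∪ X) ∩ X = {2, 5, 7, 8, 9, 10, 11, 13, 15}
X Δ Z = {3, 4, 5, 6, 7, 9, 10, 11, 12}
Z ∩ (X Δ Z) = {3, 4, 6, 12}
Z ∪ (Z ∩ (X Δ Z)) = {2, 3, 4, 6, 8, 12, 13, 15}
((Y ∪ X) ∩ X) ∪ (Z ∪ (Z ∩ (X Δ Z))) = {2, 3, 4, 5, 6, 7, 8, 9, 10, 11, 12, 13, 15}
Z Δ Y = {1, 2, 4, 6, 12, 13, 15}
(Z Δ Y) ∪ X = {1, 2, 4, 5, 6, 7, 8, 9, 10, 11, 12, 13, 15}
X ∪ Z = {2, 3, 4, 5, 6, 7, 8, 9, 10, 11, 12, 13, 15}
((Z Δ Y) ∪ X) ∖ (X ∪ Z) = {1}
(((Z Δ Y) ∪ X) ∖ (X ∪ Z))ᶜ = {2, 3, 4, 5, 6, 7, 8, 9, 10, 11, 12, 13, 14, 15}
Every element of {2, 3, 4, 5, 6, 7, 8, 9, 10, 11, 12, 13, 15} is in {2, 3, 4, 5, 6, 7, 8, 9, 10, 11, 12, 13, 14, 15}, so ((Y ∪ X) ∩ X) ∪ (Z ∪ (Z ∩ (X Δ Z))) ⊆ (((Z Δ Y) ∪ X) ∖ (X ∪ Z))ᶜ.

Yes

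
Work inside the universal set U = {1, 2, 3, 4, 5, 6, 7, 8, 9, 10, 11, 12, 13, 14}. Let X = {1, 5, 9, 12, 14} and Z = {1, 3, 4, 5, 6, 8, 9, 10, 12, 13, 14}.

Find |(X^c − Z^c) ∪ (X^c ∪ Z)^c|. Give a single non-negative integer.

6

X^c = {2, 3, 4, 6, 7, 8, 10, 11, 13}
Z^c = {2, 7, 11}
X^c − Z^c = {3, 4, 6, 8, 10, 13}
X^c ∪ Z = {1, 2, 3, 4, 5, 6, 7, 8, 9, 10, 11, 12, 13, 14}
(X^c ∪ Z)^c = {}
(X^c − Z^c) ∪ (X^c ∪ Z)^c = {3, 4, 6, 8, 10, 13}
|(X^c − Z^c) ∪ (X^c ∪ Z)^c| = 6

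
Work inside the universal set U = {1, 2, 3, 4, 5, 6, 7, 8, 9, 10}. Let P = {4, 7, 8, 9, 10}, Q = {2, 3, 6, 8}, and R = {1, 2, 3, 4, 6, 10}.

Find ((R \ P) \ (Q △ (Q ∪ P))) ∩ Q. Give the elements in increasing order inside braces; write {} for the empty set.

R \ P = {1, 2, 3, 6}
Q ∪ P = {2, 3, 4, 6, 7, 8, 9, 10}
Q △ (Q ∪ P) = {4, 7, 9, 10}
(R \ P) \ (Q △ (Q ∪ P)) = {1, 2, 3, 6}
((R \ P) \ (Q △ (Q ∪ P))) ∩ Q = {2, 3, 6}

{2, 3, 6}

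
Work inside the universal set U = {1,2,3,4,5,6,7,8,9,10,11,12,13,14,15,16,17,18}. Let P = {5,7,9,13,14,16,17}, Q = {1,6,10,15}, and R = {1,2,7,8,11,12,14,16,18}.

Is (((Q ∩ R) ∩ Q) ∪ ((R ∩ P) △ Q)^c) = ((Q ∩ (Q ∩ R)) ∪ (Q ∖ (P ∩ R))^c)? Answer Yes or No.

Q ∩ R = {1}
(Q ∩ R) ∩ Q = {1}
R ∩ P = {7,14,16}
(R ∩ P) △ Q = {1,6,7,10,14,15,16}
((R ∩ P) △ Q)^c = {2,3,4,5,8,9,11,12,13,17,18}
((Q ∩ R) ∩ Q) ∪ ((R ∩ P) △ Q)^c = {1,2,3,4,5,8,9,11,12,13,17,18}
Q ∩ (Q ∩ R) = {1}
P ∩ R = {7,14,16}
Q ∖ (P ∩ R) = {1,6,10,15}
(Q ∖ (P ∩ R))^c = {2,3,4,5,7,8,9,11,12,13,14,16,17,18}
(Q ∩ (Q ∩ R)) ∪ (Q ∖ (P ∩ R))^c = {1,2,3,4,5,7,8,9,11,12,13,14,16,17,18}
7 ∈ (Q ∩ (Q ∩ R)) ∪ (Q ∖ (P ∩ R))^c but 7 ∉ ((Q ∩ R) ∩ Q) ∪ ((R ∩ P) △ Q)^c, so they differ.

No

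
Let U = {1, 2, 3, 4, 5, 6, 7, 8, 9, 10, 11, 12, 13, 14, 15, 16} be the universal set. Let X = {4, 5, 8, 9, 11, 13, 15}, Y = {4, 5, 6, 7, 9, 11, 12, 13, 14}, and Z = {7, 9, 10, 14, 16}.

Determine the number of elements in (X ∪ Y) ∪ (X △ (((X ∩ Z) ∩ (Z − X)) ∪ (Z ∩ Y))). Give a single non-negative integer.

11

X ∪ Y = {4, 5, 6, 7, 8, 9, 11, 12, 13, 14, 15}
X ∩ Z = {9}
Z − X = {7, 10, 14, 16}
(X ∩ Z) ∩ (Z − X) = {}
Z ∩ Y = {7, 9, 14}
((X ∩ Z) ∩ (Z − X)) ∪ (Z ∩ Y) = {7, 9, 14}
X △ (((X ∩ Z) ∩ (Z − X)) ∪ (Z ∩ Y)) = {4, 5, 7, 8, 11, 13, 14, 15}
(X ∪ Y) ∪ (X △ (((X ∩ Z) ∩ (Z − X)) ∪ (Z ∩ Y))) = {4, 5, 6, 7, 8, 9, 11, 12, 13, 14, 15}
|(X ∪ Y) ∪ (X △ (((X ∩ Z) ∩ (Z − X)) ∪ (Z ∩ Y)))| = 11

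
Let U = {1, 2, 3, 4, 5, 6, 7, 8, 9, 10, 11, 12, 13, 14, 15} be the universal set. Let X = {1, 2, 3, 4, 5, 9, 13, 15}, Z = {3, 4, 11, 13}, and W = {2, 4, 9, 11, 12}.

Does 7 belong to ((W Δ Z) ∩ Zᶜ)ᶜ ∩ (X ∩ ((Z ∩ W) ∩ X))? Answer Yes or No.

No

7 ∉ W and 7 ∉ Z, so 7 ∉ W Δ Z
7 ∉ Z, so 7 ∈ Zᶜ
7 ∉ (W Δ Z) and 7 ∈ Zᶜ, so 7 ∉ (W Δ Z) ∩ Zᶜ
7 ∈ ((W Δ Z) ∩ Zᶜ)ᶜ since 7 ∉ ((W Δ Z) ∩ Zᶜ)
7 ∉ Z and 7 ∉ W, so 7 ∉ Z ∩ W
7 ∉ (Z ∩ W) and 7 ∉ X, so 7 ∉ (Z ∩ W) ∩ X
7 ∉ X and 7 ∉ ((Z ∩ W) ∩ X), so 7 ∉ X ∩ ((Z ∩ W) ∩ X)
7 ∈ ((W Δ Z) ∩ Zᶜ)ᶜ and 7 ∉ (X ∩ ((Z ∩ W) ∩ X)), so 7 ∉ ((W Δ Z) ∩ Zᶜ)ᶜ ∩ (X ∩ ((Z ∩ W) ∩ X))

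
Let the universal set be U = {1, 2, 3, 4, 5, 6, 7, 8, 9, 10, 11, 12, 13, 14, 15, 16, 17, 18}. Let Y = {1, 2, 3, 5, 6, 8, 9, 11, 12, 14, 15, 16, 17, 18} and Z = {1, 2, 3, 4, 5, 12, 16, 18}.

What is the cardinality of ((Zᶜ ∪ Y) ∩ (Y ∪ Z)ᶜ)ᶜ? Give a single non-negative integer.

15

Zᶜ = {6, 7, 8, 9, 10, 11, 13, 14, 15, 17}
Zᶜ ∪ Y = {1, 2, 3, 5, 6, 7, 8, 9, 10, 11, 12, 13, 14, 15, 16, 17, 18}
Y ∪ Z = {1, 2, 3, 4, 5, 6, 8, 9, 11, 12, 14, 15, 16, 17, 18}
(Y ∪ Z)ᶜ = {7, 10, 13}
(Zᶜ ∪ Y) ∩ (Y ∪ Z)ᶜ = {7, 10, 13}
((Zᶜ ∪ Y) ∩ (Y ∪ Z)ᶜ)ᶜ = {1, 2, 3, 4, 5, 6, 8, 9, 11, 12, 14, 15, 16, 17, 18}
|((Zᶜ ∪ Y) ∩ (Y ∪ Z)ᶜ)ᶜ| = 15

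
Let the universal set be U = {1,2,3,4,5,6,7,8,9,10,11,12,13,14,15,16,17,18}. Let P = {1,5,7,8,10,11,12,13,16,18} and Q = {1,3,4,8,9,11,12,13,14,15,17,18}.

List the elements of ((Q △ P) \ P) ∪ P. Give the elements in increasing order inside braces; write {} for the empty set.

Q △ P = {3,4,5,7,9,10,14,15,16,17}
(Q △ P) \ P = {3,4,9,14,15,17}
((Q △ P) \ P) ∪ P = {1,3,4,5,7,8,9,10,11,12,13,14,15,16,17,18}

{1,3,4,5,7,8,9,10,11,12,13,14,15,16,17,18}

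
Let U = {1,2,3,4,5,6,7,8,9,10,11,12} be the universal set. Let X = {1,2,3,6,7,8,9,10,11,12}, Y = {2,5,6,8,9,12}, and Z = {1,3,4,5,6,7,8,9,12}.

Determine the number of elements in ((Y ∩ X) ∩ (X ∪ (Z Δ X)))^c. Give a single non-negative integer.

Y ∩ X = {2,6,8,9,12}
Z Δ X = {2,4,5,10,11}
X ∪ (Z Δ X) = {1,2,3,4,5,6,7,8,9,10,11,12}
(Y ∩ X) ∩ (X ∪ (Z Δ X)) = {2,6,8,9,12}
((Y ∩ X) ∩ (X ∪ (Z Δ X)))^c = {1,3,4,5,7,10,11}
|((Y ∩ X) ∩ (X ∪ (Z Δ X)))^c| = 7

7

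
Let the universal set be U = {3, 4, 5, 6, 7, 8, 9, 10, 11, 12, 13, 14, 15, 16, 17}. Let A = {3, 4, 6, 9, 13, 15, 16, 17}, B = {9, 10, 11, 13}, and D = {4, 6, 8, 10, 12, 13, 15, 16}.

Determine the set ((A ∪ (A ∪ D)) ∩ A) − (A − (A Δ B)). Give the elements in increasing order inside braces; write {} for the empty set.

A ∪ D = {3, 4, 6, 8, 9, 10, 12, 13, 15, 16, 17}
A ∪ (A ∪ D) = {3, 4, 6, 8, 9, 10, 12, 13, 15, 16, 17}
(A ∪ (A ∪ D)) ∩ A = {3, 4, 6, 9, 13, 15, 16, 17}
A Δ B = {3, 4, 6, 10, 11, 15, 16, 17}
A − (A Δ B) = {9, 13}
((A ∪ (A ∪ D)) ∩ A) − (A − (A Δ B)) = {3, 4, 6, 15, 16, 17}

{3, 4, 6, 15, 16, 17}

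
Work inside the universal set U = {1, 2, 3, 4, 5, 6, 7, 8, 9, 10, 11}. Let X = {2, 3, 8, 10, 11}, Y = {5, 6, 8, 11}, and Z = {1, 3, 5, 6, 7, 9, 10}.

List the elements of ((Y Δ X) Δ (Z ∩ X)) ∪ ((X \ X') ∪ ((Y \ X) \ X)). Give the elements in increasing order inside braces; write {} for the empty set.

{2, 3, 5, 6, 8, 10, 11}

Y Δ X = {2, 3, 5, 6, 10}
Z ∩ X = {3, 10}
(Y Δ X) Δ (Z ∩ X) = {2, 5, 6}
X' = {1, 4, 5, 6, 7, 9}
X \ X' = {2, 3, 8, 10, 11}
Y \ X = {5, 6}
(Y \ X) \ X = {5, 6}
(X \ X') ∪ ((Y \ X) \ X) = {2, 3, 5, 6, 8, 10, 11}
((Y Δ X) Δ (Z ∩ X)) ∪ ((X \ X') ∪ ((Y \ X) \ X)) = {2, 3, 5, 6, 8, 10, 11}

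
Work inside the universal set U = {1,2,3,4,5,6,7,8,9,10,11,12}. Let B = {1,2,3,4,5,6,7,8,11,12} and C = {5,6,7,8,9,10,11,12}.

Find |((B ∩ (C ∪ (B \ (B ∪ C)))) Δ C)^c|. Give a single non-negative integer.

B ∪ C = {1,2,3,4,5,6,7,8,9,10,11,12}
B \ (B ∪ C) = {}
C ∪ (B \ (B ∪ C)) = {5,6,7,8,9,10,11,12}
B ∩ (C ∪ (B \ (B ∪ C))) = {5,6,7,8,11,12}
(B ∩ (C ∪ (B \ (B ∪ C)))) Δ C = {9,10}
((B ∩ (C ∪ (B \ (B ∪ C)))) Δ C)^c = {1,2,3,4,5,6,7,8,11,12}
|((B ∩ (C ∪ (B \ (B ∪ C)))) Δ C)^c| = 10

10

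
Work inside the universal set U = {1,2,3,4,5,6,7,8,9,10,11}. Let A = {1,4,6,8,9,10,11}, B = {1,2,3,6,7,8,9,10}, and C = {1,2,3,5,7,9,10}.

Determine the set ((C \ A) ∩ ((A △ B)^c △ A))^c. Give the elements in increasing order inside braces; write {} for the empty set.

{1,2,3,4,6,7,8,9,10,11}

C \ A = {2,3,5,7}
A △ B = {2,3,4,7,11}
(A △ B)^c = {1,5,6,8,9,10}
(A △ B)^c △ A = {4,5,11}
(C \ A) ∩ ((A △ B)^c △ A) = {5}
((C \ A) ∩ ((A △ B)^c △ A))^c = {1,2,3,4,6,7,8,9,10,11}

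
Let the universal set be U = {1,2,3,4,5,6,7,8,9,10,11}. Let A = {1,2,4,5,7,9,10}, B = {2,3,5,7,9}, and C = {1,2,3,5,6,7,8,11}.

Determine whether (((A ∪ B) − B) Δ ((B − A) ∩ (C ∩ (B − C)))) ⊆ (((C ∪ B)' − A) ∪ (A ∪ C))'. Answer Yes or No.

No

A ∪ B = {1,2,3,4,5,7,9,10}
(A ∪ B) − B = {1,4,10}
B − A = {3}
B − C = {9}
C ∩ (B − C) = {}
(B − A) ∩ (C ∩ (B − C)) = {}
((A ∪ B) − B) Δ ((B − A) ∩ (C ∩ (B − C))) = {1,4,10}
C ∪ B = {1,2,3,5,6,7,8,9,11}
(C ∪ B)' = {4,10}
(C ∪ B)' − A = {}
A ∪ C = {1,2,3,4,5,6,7,8,9,10,11}
((C ∪ B)' − A) ∪ (A ∪ C) = {1,2,3,4,5,6,7,8,9,10,11}
(((C ∪ B)' − A) ∪ (A ∪ C))' = {}
1 ∈ ((A ∪ B) − B) Δ ((B − A) ∩ (C ∩ (B − C))) but 1 ∉ (((C ∪ B)' − A) ∪ (A ∪ C))', so the inclusion fails.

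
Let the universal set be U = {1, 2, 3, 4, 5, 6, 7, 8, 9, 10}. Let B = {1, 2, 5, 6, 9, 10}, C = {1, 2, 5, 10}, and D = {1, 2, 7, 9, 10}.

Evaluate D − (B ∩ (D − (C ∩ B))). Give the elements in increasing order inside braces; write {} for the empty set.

C ∩ B = {1, 2, 5, 10}
D − (C ∩ B) = {7, 9}
B ∩ (D − (C ∩ B)) = {9}
D − (B ∩ (D − (C ∩ B))) = {1, 2, 7, 10}

{1, 2, 7, 10}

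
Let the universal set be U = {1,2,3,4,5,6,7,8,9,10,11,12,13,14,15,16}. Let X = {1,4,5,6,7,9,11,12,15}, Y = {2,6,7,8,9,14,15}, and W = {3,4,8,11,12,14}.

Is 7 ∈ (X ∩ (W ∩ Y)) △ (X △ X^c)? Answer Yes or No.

7 ∉ W and 7 ∈ Y, so 7 ∉ W ∩ Y
7 ∈ X and 7 ∉ (W ∩ Y), so 7 ∉ X ∩ (W ∩ Y)
7 ∈ X, so 7 ∉ X^c
7 ∈ X and 7 ∉ X^c, so 7 ∈ X △ X^c
7 ∉ (X ∩ (W ∩ Y)) and 7 ∈ (X △ X^c), so 7 ∈ (X ∩ (W ∩ Y)) △ (X △ X^c)

Yes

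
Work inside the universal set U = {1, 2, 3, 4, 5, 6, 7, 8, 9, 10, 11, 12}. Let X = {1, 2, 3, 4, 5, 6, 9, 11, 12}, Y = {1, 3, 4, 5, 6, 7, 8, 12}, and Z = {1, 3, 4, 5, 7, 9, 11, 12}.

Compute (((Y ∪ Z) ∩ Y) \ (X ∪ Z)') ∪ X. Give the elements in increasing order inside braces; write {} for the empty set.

{1, 2, 3, 4, 5, 6, 7, 9, 11, 12}

Y ∪ Z = {1, 3, 4, 5, 6, 7, 8, 9, 11, 12}
(Y ∪ Z) ∩ Y = {1, 3, 4, 5, 6, 7, 8, 12}
X ∪ Z = {1, 2, 3, 4, 5, 6, 7, 9, 11, 12}
(X ∪ Z)' = {8, 10}
((Y ∪ Z) ∩ Y) \ (X ∪ Z)' = {1, 3, 4, 5, 6, 7, 12}
(((Y ∪ Z) ∩ Y) \ (X ∪ Z)') ∪ X = {1, 2, 3, 4, 5, 6, 7, 9, 11, 12}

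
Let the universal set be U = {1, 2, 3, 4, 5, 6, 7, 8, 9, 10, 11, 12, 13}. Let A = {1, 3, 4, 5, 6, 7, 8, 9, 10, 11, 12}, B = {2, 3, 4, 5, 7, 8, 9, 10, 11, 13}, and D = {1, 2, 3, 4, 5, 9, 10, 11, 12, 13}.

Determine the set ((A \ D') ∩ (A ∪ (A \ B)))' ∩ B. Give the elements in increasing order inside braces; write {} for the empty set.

D' = {6, 7, 8}
A \ D' = {1, 3, 4, 5, 9, 10, 11, 12}
A \ B = {1, 6, 12}
A ∪ (A \ B) = {1, 3, 4, 5, 6, 7, 8, 9, 10, 11, 12}
(A \ D') ∩ (A ∪ (A \ B)) = {1, 3, 4, 5, 9, 10, 11, 12}
((A \ D') ∩ (A ∪ (A \ B)))' = {2, 6, 7, 8, 13}
((A \ D') ∩ (A ∪ (A \ B)))' ∩ B = {2, 7, 8, 13}

{2, 7, 8, 13}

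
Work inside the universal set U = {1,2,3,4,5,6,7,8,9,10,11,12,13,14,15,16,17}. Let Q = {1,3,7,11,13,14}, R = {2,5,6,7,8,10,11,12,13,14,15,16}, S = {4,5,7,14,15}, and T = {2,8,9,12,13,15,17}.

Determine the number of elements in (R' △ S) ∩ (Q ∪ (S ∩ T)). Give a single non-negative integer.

5

R' = {1,3,4,9,17}
R' △ S = {1,3,5,7,9,14,15,17}
S ∩ T = {15}
Q ∪ (S ∩ T) = {1,3,7,11,13,14,15}
(R' △ S) ∩ (Q ∪ (S ∩ T)) = {1,3,7,14,15}
|(R' △ S) ∩ (Q ∪ (S ∩ T))| = 5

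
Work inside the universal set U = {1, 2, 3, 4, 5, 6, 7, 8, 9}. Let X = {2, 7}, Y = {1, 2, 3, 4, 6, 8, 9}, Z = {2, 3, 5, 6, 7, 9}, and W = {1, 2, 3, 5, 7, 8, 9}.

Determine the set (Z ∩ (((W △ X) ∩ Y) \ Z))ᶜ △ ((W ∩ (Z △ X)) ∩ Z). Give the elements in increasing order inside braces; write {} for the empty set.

W △ X = {1, 3, 5, 8, 9}
(W △ X) ∩ Y = {1, 3, 8, 9}
((W △ X) ∩ Y) \ Z = {1, 8}
Z ∩ (((W △ X) ∩ Y) \ Z) = {}
(Z ∩ (((W △ X) ∩ Y) \ Z))ᶜ = {1, 2, 3, 4, 5, 6, 7, 8, 9}
Z △ X = {3, 5, 6, 9}
W ∩ (Z △ X) = {3, 5, 9}
(W ∩ (Z △ X)) ∩ Z = {3, 5, 9}
(Z ∩ (((W △ X) ∩ Y) \ Z))ᶜ △ ((W ∩ (Z △ X)) ∩ Z) = {1, 2, 4, 6, 7, 8}

{1, 2, 4, 6, 7, 8}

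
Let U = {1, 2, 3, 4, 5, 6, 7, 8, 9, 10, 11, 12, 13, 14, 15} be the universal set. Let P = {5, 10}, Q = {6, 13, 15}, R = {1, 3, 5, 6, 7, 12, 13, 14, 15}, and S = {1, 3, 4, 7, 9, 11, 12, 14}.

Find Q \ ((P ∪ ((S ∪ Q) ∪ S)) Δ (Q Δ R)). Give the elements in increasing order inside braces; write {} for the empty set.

S ∪ Q = {1, 3, 4, 6, 7, 9, 11, 12, 13, 14, 15}
(S ∪ Q) ∪ S = {1, 3, 4, 6, 7, 9, 11, 12, 13, 14, 15}
P ∪ ((S ∪ Q) ∪ S) = {1, 3, 4, 5, 6, 7, 9, 10, 11, 12, 13, 14, 15}
Q Δ R = {1, 3, 5, 7, 12, 14}
(P ∪ ((S ∪ Q) ∪ S)) Δ (Q Δ R) = {4, 6, 9, 10, 11, 13, 15}
Q \ ((P ∪ ((S ∪ Q) ∪ S)) Δ (Q Δ R)) = {}

{}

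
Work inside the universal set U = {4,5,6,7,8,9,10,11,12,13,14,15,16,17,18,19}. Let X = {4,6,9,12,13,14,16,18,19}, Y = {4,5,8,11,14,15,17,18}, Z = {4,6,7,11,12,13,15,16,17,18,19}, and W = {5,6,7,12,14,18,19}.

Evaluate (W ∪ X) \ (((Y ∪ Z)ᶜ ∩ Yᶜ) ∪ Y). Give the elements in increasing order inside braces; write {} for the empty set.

{6,7,12,13,16,19}

W ∪ X = {4,5,6,7,9,12,13,14,16,18,19}
Y ∪ Z = {4,5,6,7,8,11,12,13,14,15,16,17,18,19}
(Y ∪ Z)ᶜ = {9,10}
Yᶜ = {6,7,9,10,12,13,16,19}
(Y ∪ Z)ᶜ ∩ Yᶜ = {9,10}
((Y ∪ Z)ᶜ ∩ Yᶜ) ∪ Y = {4,5,8,9,10,11,14,15,17,18}
(W ∪ X) \ (((Y ∪ Z)ᶜ ∩ Yᶜ) ∪ Y) = {6,7,12,13,16,19}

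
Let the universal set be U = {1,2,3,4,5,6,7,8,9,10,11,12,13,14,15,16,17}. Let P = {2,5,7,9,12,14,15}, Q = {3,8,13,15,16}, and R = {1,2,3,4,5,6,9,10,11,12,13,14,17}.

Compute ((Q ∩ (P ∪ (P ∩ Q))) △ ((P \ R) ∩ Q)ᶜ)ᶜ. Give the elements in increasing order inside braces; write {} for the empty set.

{}

P ∩ Q = {15}
P ∪ (P ∩ Q) = {2,5,7,9,12,14,15}
Q ∩ (P ∪ (P ∩ Q)) = {15}
P \ R = {7,15}
(P \ R) ∩ Q = {15}
((P \ R) ∩ Q)ᶜ = {1,2,3,4,5,6,7,8,9,10,11,12,13,14,16,17}
(Q ∩ (P ∪ (P ∩ Q))) △ ((P \ R) ∩ Q)ᶜ = {1,2,3,4,5,6,7,8,9,10,11,12,13,14,15,16,17}
((Q ∩ (P ∪ (P ∩ Q))) △ ((P \ R) ∩ Q)ᶜ)ᶜ = {}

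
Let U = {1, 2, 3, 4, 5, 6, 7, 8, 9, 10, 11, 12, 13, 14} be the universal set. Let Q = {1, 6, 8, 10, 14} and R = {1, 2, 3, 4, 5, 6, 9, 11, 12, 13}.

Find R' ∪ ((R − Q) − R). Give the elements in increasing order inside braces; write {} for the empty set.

{7, 8, 10, 14}

R' = {7, 8, 10, 14}
R − Q = {2, 3, 4, 5, 9, 11, 12, 13}
(R − Q) − R = {}
R' ∪ ((R − Q) − R) = {7, 8, 10, 14}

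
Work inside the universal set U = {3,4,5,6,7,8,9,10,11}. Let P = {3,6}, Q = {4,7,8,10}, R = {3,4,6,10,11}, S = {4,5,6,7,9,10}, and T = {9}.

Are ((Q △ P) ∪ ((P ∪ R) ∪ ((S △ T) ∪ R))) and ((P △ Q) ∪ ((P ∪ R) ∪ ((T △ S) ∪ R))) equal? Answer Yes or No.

Yes

Q △ P = {3,4,6,7,8,10}
P ∪ R = {3,4,6,10,11}
S △ T = {4,5,6,7,10}
(S △ T) ∪ R = {3,4,5,6,7,10,11}
(P ∪ R) ∪ ((S △ T) ∪ R) = {3,4,5,6,7,10,11}
(Q △ P) ∪ ((P ∪ R) ∪ ((S △ T) ∪ R)) = {3,4,5,6,7,8,10,11}
P △ Q = {3,4,6,7,8,10}
T △ S = {4,5,6,7,10}
(T △ S) ∪ R = {3,4,5,6,7,10,11}
(P ∪ R) ∪ ((T △ S) ∪ R) = {3,4,5,6,7,10,11}
(P △ Q) ∪ ((P ∪ R) ∪ ((T △ S) ∪ R)) = {3,4,5,6,7,8,10,11}
Both equal {3,4,5,6,7,8,10,11}, so (Q △ P) ∪ ((P ∪ R) ∪ ((S △ T) ∪ R)) = (P △ Q) ∪ ((P ∪ R) ∪ ((T △ S) ∪ R)).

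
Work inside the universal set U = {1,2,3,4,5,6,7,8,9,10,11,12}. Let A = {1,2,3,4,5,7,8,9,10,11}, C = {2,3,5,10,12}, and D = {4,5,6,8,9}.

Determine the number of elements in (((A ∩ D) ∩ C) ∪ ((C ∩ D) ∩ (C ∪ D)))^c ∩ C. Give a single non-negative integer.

4

A ∩ D = {4,5,8,9}
(A ∩ D) ∩ C = {5}
C ∩ D = {5}
C ∪ D = {2,3,4,5,6,8,9,10,12}
(C ∩ D) ∩ (C ∪ D) = {5}
((A ∩ D) ∩ C) ∪ ((C ∩ D) ∩ (C ∪ D)) = {5}
(((A ∩ D) ∩ C) ∪ ((C ∩ D) ∩ (C ∪ D)))^c = {1,2,3,4,6,7,8,9,10,11,12}
(((A ∩ D) ∩ C) ∪ ((C ∩ D) ∩ (C ∪ D)))^c ∩ C = {2,3,10,12}
|(((A ∩ D) ∩ C) ∪ ((C ∩ D) ∩ (C ∪ D)))^c ∩ C| = 4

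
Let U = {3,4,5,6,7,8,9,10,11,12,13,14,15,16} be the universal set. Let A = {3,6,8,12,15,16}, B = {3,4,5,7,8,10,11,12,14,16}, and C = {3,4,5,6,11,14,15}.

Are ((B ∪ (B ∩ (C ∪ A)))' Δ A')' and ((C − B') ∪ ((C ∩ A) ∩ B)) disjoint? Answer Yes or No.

No

C ∪ A = {3,4,5,6,8,11,12,14,15,16}
B ∩ (C ∪ A) = {3,4,5,8,11,12,14,16}
B ∪ (B ∩ (C ∪ A)) = {3,4,5,7,8,10,11,12,14,16}
(B ∪ (B ∩ (C ∪ A)))' = {6,9,13,15}
A' = {4,5,7,9,10,11,13,14}
(B ∪ (B ∩ (C ∪ A)))' Δ A' = {4,5,6,7,10,11,14,15}
((B ∪ (B ∩ (C ∪ A)))' Δ A')' = {3,8,9,12,13,16}
B' = {6,9,13,15}
C − B' = {3,4,5,11,14}
C ∩ A = {3,6,15}
(C ∩ A) ∩ B = {3}
(C − B') ∪ ((C ∩ A) ∩ B) = {3,4,5,11,14}
3 lies in both, so they are not disjoint.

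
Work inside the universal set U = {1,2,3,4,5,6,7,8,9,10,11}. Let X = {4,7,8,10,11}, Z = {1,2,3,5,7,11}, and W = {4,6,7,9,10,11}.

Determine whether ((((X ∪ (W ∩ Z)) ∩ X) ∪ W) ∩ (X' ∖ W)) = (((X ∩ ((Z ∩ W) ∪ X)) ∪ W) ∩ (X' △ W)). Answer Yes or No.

No

W ∩ Z = {7,11}
X ∪ (W ∩ Z) = {4,7,8,10,11}
(X ∪ (W ∩ Z)) ∩ X = {4,7,8,10,11}
((X ∪ (W ∩ Z)) ∩ X) ∪ W = {4,6,7,8,9,10,11}
X' = {1,2,3,5,6,9}
X' ∖ W = {1,2,3,5}
(((X ∪ (W ∩ Z)) ∩ X) ∪ W) ∩ (X' ∖ W) = {}
Z ∩ W = {7,11}
(Z ∩ W) ∪ X = {4,7,8,10,11}
X ∩ ((Z ∩ W) ∪ X) = {4,7,8,10,11}
(X ∩ ((Z ∩ W) ∪ X)) ∪ W = {4,6,7,8,9,10,11}
X' △ W = {1,2,3,4,5,7,10,11}
((X ∩ ((Z ∩ W) ∪ X)) ∪ W) ∩ (X' △ W) = {4,7,10,11}
4 ∈ ((X ∩ ((Z ∩ W) ∪ X)) ∪ W) ∩ (X' △ W) but 4 ∉ (((X ∪ (W ∩ Z)) ∩ X) ∪ W) ∩ (X' ∖ W), so they differ.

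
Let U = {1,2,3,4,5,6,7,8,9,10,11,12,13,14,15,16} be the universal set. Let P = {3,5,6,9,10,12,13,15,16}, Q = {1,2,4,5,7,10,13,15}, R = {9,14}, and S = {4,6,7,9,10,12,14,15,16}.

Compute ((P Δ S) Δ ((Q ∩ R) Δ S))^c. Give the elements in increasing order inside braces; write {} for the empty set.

P Δ S = {3,4,5,7,13,14}
Q ∩ R = {}
(Q ∩ R) Δ S = {4,6,7,9,10,12,14,15,16}
(P Δ S) Δ ((Q ∩ R) Δ S) = {3,5,6,9,10,12,13,15,16}
((P Δ S) Δ ((Q ∩ R) Δ S))^c = {1,2,4,7,8,11,14}

{1,2,4,7,8,11,14}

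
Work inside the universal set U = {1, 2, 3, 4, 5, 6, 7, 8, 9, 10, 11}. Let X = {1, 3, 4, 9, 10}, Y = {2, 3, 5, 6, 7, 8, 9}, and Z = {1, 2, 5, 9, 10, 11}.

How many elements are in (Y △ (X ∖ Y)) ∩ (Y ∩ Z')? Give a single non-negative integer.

X ∖ Y = {1, 4, 10}
Y △ (X ∖ Y) = {1, 2, 3, 4, 5, 6, 7, 8, 9, 10}
Z' = {3, 4, 6, 7, 8}
Y ∩ Z' = {3, 6, 7, 8}
(Y △ (X ∖ Y)) ∩ (Y ∩ Z') = {3, 6, 7, 8}
|(Y △ (X ∖ Y)) ∩ (Y ∩ Z')| = 4

4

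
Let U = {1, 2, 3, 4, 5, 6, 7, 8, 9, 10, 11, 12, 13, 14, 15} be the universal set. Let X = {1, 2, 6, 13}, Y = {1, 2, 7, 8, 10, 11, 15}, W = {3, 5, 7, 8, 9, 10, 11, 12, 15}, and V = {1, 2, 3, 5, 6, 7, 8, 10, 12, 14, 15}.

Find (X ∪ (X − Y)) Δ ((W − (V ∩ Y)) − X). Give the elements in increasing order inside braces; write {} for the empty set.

{1, 2, 3, 5, 6, 9, 11, 12, 13}

X − Y = {6, 13}
X ∪ (X − Y) = {1, 2, 6, 13}
V ∩ Y = {1, 2, 7, 8, 10, 15}
W − (V ∩ Y) = {3, 5, 9, 11, 12}
(W − (V ∩ Y)) − X = {3, 5, 9, 11, 12}
(X ∪ (X − Y)) Δ ((W − (V ∩ Y)) − X) = {1, 2, 3, 5, 6, 9, 11, 12, 13}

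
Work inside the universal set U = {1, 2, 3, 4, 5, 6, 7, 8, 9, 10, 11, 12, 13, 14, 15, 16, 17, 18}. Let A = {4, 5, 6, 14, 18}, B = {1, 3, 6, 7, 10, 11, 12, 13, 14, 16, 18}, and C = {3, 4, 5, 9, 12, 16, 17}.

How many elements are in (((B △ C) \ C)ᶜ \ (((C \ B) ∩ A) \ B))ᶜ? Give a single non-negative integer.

10

B △ C = {1, 4, 5, 6, 7, 9, 10, 11, 13, 14, 17, 18}
(B △ C) \ C = {1, 6, 7, 10, 11, 13, 14, 18}
((B △ C) \ C)ᶜ = {2, 3, 4, 5, 8, 9, 12, 15, 16, 17}
C \ B = {4, 5, 9, 17}
(C \ B) ∩ A = {4, 5}
((C \ B) ∩ A) \ B = {4, 5}
((B △ C) \ C)ᶜ \ (((C \ B) ∩ A) \ B) = {2, 3, 8, 9, 12, 15, 16, 17}
(((B △ C) \ C)ᶜ \ (((C \ B) ∩ A) \ B))ᶜ = {1, 4, 5, 6, 7, 10, 11, 13, 14, 18}
|(((B △ C) \ C)ᶜ \ (((C \ B) ∩ A) \ B))ᶜ| = 10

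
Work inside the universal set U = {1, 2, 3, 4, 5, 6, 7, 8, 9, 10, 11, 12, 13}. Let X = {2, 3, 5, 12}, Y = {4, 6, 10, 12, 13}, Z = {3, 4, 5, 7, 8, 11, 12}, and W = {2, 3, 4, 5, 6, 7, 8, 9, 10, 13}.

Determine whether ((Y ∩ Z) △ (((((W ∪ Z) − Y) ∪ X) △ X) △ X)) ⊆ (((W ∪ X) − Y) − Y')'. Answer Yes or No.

Yes

Y ∩ Z = {4, 12}
W ∪ Z = {2, 3, 4, 5, 6, 7, 8, 9, 10, 11, 12, 13}
(W ∪ Z) − Y = {2, 3, 5, 7, 8, 9, 11}
((W ∪ Z) − Y) ∪ X = {2, 3, 5, 7, 8, 9, 11, 12}
(((W ∪ Z) − Y) ∪ X) △ X = {7, 8, 9, 11}
((((W ∪ Z) − Y) ∪ X) △ X) △ X = {2, 3, 5, 7, 8, 9, 11, 12}
(Y ∩ Z) △ (((((W ∪ Z) − Y) ∪ X) △ X) △ X) = {2, 3, 4, 5, 7, 8, 9, 11}
W ∪ X = {2, 3, 4, 5, 6, 7, 8, 9, 10, 12, 13}
(W ∪ X) − Y = {2, 3, 5, 7, 8, 9}
Y' = {1, 2, 3, 5, 7, 8, 9, 11}
((W ∪ X) − Y) − Y' = {}
(((W ∪ X) − Y) − Y')' = {1, 2, 3, 4, 5, 6, 7, 8, 9, 10, 11, 12, 13}
Every element of {2, 3, 4, 5, 7, 8, 9, 11} is in {1, 2, 3, 4, 5, 6, 7, 8, 9, 10, 11, 12, 13}, so (Y ∩ Z) △ (((((W ∪ Z) − Y) ∪ X) △ X) △ X) ⊆ (((W ∪ X) − Y) − Y')'.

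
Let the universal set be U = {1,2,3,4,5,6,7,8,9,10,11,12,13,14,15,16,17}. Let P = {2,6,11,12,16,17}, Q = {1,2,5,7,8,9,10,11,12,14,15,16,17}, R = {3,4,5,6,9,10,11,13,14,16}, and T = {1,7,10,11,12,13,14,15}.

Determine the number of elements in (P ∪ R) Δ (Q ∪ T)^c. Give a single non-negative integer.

10

P ∪ R = {2,3,4,5,6,9,10,11,12,13,14,16,17}
Q ∪ T = {1,2,5,7,8,9,10,11,12,13,14,15,16,17}
(Q ∪ T)^c = {3,4,6}
(P ∪ R) Δ (Q ∪ T)^c = {2,5,9,10,11,12,13,14,16,17}
|(P ∪ R) Δ (Q ∪ T)^c| = 10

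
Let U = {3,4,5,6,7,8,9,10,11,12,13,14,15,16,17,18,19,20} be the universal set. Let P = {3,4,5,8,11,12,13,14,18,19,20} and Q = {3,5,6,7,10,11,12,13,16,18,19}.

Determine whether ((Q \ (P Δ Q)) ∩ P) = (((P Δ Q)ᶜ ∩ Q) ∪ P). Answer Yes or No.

No

P Δ Q = {4,6,7,8,10,14,16,20}
Q \ (P Δ Q) = {3,5,11,12,13,18,19}
(Q \ (P Δ Q)) ∩ P = {3,5,11,12,13,18,19}
(P Δ Q)ᶜ = {3,5,9,11,12,13,15,17,18,19}
(P Δ Q)ᶜ ∩ Q = {3,5,11,12,13,18,19}
((P Δ Q)ᶜ ∩ Q) ∪ P = {3,4,5,8,11,12,13,14,18,19,20}
4 ∈ ((P Δ Q)ᶜ ∩ Q) ∪ P but 4 ∉ (Q \ (P Δ Q)) ∩ P, so they differ.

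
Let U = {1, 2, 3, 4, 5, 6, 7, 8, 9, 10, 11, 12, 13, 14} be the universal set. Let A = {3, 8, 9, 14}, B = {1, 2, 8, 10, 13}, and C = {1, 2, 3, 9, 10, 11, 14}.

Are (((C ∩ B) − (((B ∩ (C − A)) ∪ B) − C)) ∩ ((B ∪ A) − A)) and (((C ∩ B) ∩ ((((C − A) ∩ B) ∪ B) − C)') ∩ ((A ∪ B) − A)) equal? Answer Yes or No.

Yes

C ∩ B = {1, 2, 10}
C − A = {1, 2, 10, 11}
B ∩ (C − A) = {1, 2, 10}
(B ∩ (C − A)) ∪ B = {1, 2, 8, 10, 13}
((B ∩ (C − A)) ∪ B) − C = {8, 13}
(C ∩ B) − (((B ∩ (C − A)) ∪ B) − C) = {1, 2, 10}
B ∪ A = {1, 2, 3, 8, 9, 10, 13, 14}
(B ∪ A) − A = {1, 2, 10, 13}
((C ∩ B) − (((B ∩ (C − A)) ∪ B) − C)) ∩ ((B ∪ A) − A) = {1, 2, 10}
(C − A) ∩ B = {1, 2, 10}
((C − A) ∩ B) ∪ B = {1, 2, 8, 10, 13}
(((C − A) ∩ B) ∪ B) − C = {8, 13}
((((C − A) ∩ B) ∪ B) − C)' = {1, 2, 3, 4, 5, 6, 7, 9, 10, 11, 12, 14}
(C ∩ B) ∩ ((((C − A) ∩ B) ∪ B) − C)' = {1, 2, 10}
A ∪ B = {1, 2, 3, 8, 9, 10, 13, 14}
(A ∪ B) − A = {1, 2, 10, 13}
((C ∩ B) ∩ ((((C − A) ∩ B) ∪ B) − C)') ∩ ((A ∪ B) − A) = {1, 2, 10}
Both equal {1, 2, 10}, so ((C ∩ B) − (((B ∩ (C − A)) ∪ B) − C)) ∩ ((B ∪ A) − A) = ((C ∩ B) ∩ ((((C − A) ∩ B) ∪ B) − C)') ∩ ((A ∪ B) − A).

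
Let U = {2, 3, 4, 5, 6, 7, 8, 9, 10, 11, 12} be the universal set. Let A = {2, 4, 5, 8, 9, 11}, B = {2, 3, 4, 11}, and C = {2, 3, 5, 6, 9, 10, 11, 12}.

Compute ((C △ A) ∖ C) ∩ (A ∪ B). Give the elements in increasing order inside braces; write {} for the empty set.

C △ A = {3, 4, 6, 8, 10, 12}
(C △ A) ∖ C = {4, 8}
A ∪ B = {2, 3, 4, 5, 8, 9, 11}
((C △ A) ∖ C) ∩ (A ∪ B) = {4, 8}

{4, 8}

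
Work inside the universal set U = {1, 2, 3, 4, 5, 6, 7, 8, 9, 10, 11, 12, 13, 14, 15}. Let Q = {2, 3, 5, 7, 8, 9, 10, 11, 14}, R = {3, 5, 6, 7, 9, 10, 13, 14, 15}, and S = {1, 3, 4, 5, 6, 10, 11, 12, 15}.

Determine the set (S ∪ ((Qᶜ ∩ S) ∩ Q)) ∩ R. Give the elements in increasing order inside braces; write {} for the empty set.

{3, 5, 6, 10, 15}

Qᶜ = {1, 4, 6, 12, 13, 15}
Qᶜ ∩ S = {1, 4, 6, 12, 15}
(Qᶜ ∩ S) ∩ Q = {}
S ∪ ((Qᶜ ∩ S) ∩ Q) = {1, 3, 4, 5, 6, 10, 11, 12, 15}
(S ∪ ((Qᶜ ∩ S) ∩ Q)) ∩ R = {3, 5, 6, 10, 15}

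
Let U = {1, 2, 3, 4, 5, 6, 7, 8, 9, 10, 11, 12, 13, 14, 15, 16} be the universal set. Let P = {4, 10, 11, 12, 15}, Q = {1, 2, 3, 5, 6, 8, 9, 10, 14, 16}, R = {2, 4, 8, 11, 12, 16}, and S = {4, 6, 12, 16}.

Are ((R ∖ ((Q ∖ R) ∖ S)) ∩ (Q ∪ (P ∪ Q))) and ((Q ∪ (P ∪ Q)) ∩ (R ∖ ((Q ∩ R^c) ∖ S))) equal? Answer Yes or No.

Q ∖ R = {1, 3, 5, 6, 9, 10, 14}
(Q ∖ R) ∖ S = {1, 3, 5, 9, 10, 14}
R ∖ ((Q ∖ R) ∖ S) = {2, 4, 8, 11, 12, 16}
P ∪ Q = {1, 2, 3, 4, 5, 6, 8, 9, 10, 11, 12, 14, 15, 16}
Q ∪ (P ∪ Q) = {1, 2, 3, 4, 5, 6, 8, 9, 10, 11, 12, 14, 15, 16}
(R ∖ ((Q ∖ R) ∖ S)) ∩ (Q ∪ (P ∪ Q)) = {2, 4, 8, 11, 12, 16}
R^c = {1, 3, 5, 6, 7, 9, 10, 13, 14, 15}
Q ∩ R^c = {1, 3, 5, 6, 9, 10, 14}
(Q ∩ R^c) ∖ S = {1, 3, 5, 9, 10, 14}
R ∖ ((Q ∩ R^c) ∖ S) = {2, 4, 8, 11, 12, 16}
(Q ∪ (P ∪ Q)) ∩ (R ∖ ((Q ∩ R^c) ∖ S)) = {2, 4, 8, 11, 12, 16}
Both equal {2, 4, 8, 11, 12, 16}, so (R ∖ ((Q ∖ R) ∖ S)) ∩ (Q ∪ (P ∪ Q)) = (Q ∪ (P ∪ Q)) ∩ (R ∖ ((Q ∩ R^c) ∖ S)).

Yes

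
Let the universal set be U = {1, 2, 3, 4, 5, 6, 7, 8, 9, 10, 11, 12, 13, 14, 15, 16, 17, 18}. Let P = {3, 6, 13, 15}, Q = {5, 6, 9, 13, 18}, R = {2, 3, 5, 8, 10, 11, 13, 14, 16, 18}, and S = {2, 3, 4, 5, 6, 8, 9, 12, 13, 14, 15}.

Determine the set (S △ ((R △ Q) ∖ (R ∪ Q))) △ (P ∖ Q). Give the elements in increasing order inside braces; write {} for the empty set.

{2, 4, 5, 6, 8, 9, 12, 13, 14}

R △ Q = {2, 3, 6, 8, 9, 10, 11, 14, 16}
R ∪ Q = {2, 3, 5, 6, 8, 9, 10, 11, 13, 14, 16, 18}
(R △ Q) ∖ (R ∪ Q) = {}
S △ ((R △ Q) ∖ (R ∪ Q)) = {2, 3, 4, 5, 6, 8, 9, 12, 13, 14, 15}
P ∖ Q = {3, 15}
(S △ ((R △ Q) ∖ (R ∪ Q))) △ (P ∖ Q) = {2, 4, 5, 6, 8, 9, 12, 13, 14}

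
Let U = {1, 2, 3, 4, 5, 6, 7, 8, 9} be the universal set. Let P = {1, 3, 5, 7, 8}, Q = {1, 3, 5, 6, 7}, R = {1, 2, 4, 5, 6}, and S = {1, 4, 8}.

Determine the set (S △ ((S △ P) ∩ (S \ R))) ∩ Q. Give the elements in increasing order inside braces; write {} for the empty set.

S △ P = {3, 4, 5, 7}
S \ R = {8}
(S △ P) ∩ (S \ R) = {}
S △ ((S △ P) ∩ (S \ R)) = {1, 4, 8}
(S △ ((S △ P) ∩ (S \ R))) ∩ Q = {1}

{1}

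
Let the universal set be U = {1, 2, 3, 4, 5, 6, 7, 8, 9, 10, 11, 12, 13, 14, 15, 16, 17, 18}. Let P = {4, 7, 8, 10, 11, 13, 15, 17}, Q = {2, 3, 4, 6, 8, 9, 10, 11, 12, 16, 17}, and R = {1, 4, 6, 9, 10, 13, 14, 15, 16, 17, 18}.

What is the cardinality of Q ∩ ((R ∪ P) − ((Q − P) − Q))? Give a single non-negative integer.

R ∪ P = {1, 4, 6, 7, 8, 9, 10, 11, 13, 14, 15, 16, 17, 18}
Q − P = {2, 3, 6, 9, 12, 16}
(Q − P) − Q = {}
(R ∪ P) − ((Q − P) − Q) = {1, 4, 6, 7, 8, 9, 10, 11, 13, 14, 15, 16, 17, 18}
Q ∩ ((R ∪ P) − ((Q − P) − Q)) = {4, 6, 8, 9, 10, 11, 16, 17}
|Q ∩ ((R ∪ P) − ((Q − P) − Q))| = 8

8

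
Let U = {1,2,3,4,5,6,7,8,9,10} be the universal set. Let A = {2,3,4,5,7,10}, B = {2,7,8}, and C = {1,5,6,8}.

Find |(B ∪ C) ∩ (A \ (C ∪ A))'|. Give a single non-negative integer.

6

B ∪ C = {1,2,5,6,7,8}
C ∪ A = {1,2,3,4,5,6,7,8,10}
A \ (C ∪ A) = {}
(A \ (C ∪ A))' = {1,2,3,4,5,6,7,8,9,10}
(B ∪ C) ∩ (A \ (C ∪ A))' = {1,2,5,6,7,8}
|(B ∪ C) ∩ (A \ (C ∪ A))'| = 6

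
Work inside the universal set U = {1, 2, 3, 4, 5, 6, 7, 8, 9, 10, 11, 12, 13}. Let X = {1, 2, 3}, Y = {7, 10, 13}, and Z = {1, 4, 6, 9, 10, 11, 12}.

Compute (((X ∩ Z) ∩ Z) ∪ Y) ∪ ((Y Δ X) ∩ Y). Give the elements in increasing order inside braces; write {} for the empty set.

X ∩ Z = {1}
(X ∩ Z) ∩ Z = {1}
((X ∩ Z) ∩ Z) ∪ Y = {1, 7, 10, 13}
Y Δ X = {1, 2, 3, 7, 10, 13}
(Y Δ X) ∩ Y = {7, 10, 13}
(((X ∩ Z) ∩ Z) ∪ Y) ∪ ((Y Δ X) ∩ Y) = {1, 7, 10, 13}

{1, 7, 10, 13}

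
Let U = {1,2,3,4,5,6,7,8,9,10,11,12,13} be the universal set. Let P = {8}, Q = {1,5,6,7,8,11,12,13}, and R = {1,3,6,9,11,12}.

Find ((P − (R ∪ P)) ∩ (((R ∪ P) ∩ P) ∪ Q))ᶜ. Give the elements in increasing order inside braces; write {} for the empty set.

R ∪ P = {1,3,6,8,9,11,12}
P − (R ∪ P) = {}
(R ∪ P) ∩ P = {8}
((R ∪ P) ∩ P) ∪ Q = {1,5,6,7,8,11,12,13}
(P − (R ∪ P)) ∩ (((R ∪ P) ∩ P) ∪ Q) = {}
((P − (R ∪ P)) ∩ (((R ∪ P) ∩ P) ∪ Q))ᶜ = {1,2,3,4,5,6,7,8,9,10,11,12,13}

{1,2,3,4,5,6,7,8,9,10,11,12,13}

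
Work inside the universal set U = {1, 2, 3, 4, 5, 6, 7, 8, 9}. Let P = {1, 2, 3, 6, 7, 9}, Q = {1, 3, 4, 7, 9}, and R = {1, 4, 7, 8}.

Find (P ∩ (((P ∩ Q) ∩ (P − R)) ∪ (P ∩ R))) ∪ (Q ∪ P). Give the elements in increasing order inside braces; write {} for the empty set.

{1, 2, 3, 4, 6, 7, 9}

P ∩ Q = {1, 3, 7, 9}
P − R = {2, 3, 6, 9}
(P ∩ Q) ∩ (P − R) = {3, 9}
P ∩ R = {1, 7}
((P ∩ Q) ∩ (P − R)) ∪ (P ∩ R) = {1, 3, 7, 9}
P ∩ (((P ∩ Q) ∩ (P − R)) ∪ (P ∩ R)) = {1, 3, 7, 9}
Q ∪ P = {1, 2, 3, 4, 6, 7, 9}
(P ∩ (((P ∩ Q) ∩ (P − R)) ∪ (P ∩ R))) ∪ (Q ∪ P) = {1, 2, 3, 4, 6, 7, 9}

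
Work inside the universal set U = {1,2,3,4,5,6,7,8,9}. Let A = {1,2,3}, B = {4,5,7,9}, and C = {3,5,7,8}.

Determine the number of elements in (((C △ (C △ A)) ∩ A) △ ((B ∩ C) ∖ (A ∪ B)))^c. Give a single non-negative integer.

6

C △ A = {1,2,5,7,8}
C △ (C △ A) = {1,2,3}
(C △ (C △ A)) ∩ A = {1,2,3}
B ∩ C = {5,7}
A ∪ B = {1,2,3,4,5,7,9}
(B ∩ C) ∖ (A ∪ B) = {}
((C △ (C △ A)) ∩ A) △ ((B ∩ C) ∖ (A ∪ B)) = {1,2,3}
(((C △ (C △ A)) ∩ A) △ ((B ∩ C) ∖ (A ∪ B)))^c = {4,5,6,7,8,9}
|(((C △ (C △ A)) ∩ A) △ ((B ∩ C) ∖ (A ∪ B)))^c| = 6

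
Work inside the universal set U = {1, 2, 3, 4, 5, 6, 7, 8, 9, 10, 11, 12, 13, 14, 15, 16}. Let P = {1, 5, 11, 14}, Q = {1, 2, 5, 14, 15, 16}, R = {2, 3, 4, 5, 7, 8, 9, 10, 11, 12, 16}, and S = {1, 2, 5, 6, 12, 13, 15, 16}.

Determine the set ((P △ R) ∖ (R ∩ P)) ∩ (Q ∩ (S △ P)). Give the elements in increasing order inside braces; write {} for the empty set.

P △ R = {1, 2, 3, 4, 7, 8, 9, 10, 12, 14, 16}
R ∩ P = {5, 11}
(P △ R) ∖ (R ∩ P) = {1, 2, 3, 4, 7, 8, 9, 10, 12, 14, 16}
S △ P = {2, 6, 11, 12, 13, 14, 15, 16}
Q ∩ (S △ P) = {2, 14, 15, 16}
((P △ R) ∖ (R ∩ P)) ∩ (Q ∩ (S △ P)) = {2, 14, 16}

{2, 14, 16}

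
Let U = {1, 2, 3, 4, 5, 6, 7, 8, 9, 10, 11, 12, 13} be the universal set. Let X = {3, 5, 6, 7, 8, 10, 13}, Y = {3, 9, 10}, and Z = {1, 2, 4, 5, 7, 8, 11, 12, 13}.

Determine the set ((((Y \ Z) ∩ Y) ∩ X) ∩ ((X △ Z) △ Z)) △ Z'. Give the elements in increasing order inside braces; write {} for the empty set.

{6, 9}

Y \ Z = {3, 9, 10}
(Y \ Z) ∩ Y = {3, 9, 10}
((Y \ Z) ∩ Y) ∩ X = {3, 10}
X △ Z = {1, 2, 3, 4, 6, 10, 11, 12}
(X △ Z) △ Z = {3, 5, 6, 7, 8, 10, 13}
(((Y \ Z) ∩ Y) ∩ X) ∩ ((X △ Z) △ Z) = {3, 10}
Z' = {3, 6, 9, 10}
((((Y \ Z) ∩ Y) ∩ X) ∩ ((X △ Z) △ Z)) △ Z' = {6, 9}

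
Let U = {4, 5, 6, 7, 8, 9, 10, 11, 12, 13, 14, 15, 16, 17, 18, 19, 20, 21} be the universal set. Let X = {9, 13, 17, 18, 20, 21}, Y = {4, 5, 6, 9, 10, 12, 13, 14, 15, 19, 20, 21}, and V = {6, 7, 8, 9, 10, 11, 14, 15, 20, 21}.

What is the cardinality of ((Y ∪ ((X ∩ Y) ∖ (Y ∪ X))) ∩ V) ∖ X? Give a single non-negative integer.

4

X ∩ Y = {9, 13, 20, 21}
Y ∪ X = {4, 5, 6, 9, 10, 12, 13, 14, 15, 17, 18, 19, 20, 21}
(X ∩ Y) ∖ (Y ∪ X) = {}
Y ∪ ((X ∩ Y) ∖ (Y ∪ X)) = {4, 5, 6, 9, 10, 12, 13, 14, 15, 19, 20, 21}
(Y ∪ ((X ∩ Y) ∖ (Y ∪ X))) ∩ V = {6, 9, 10, 14, 15, 20, 21}
((Y ∪ ((X ∩ Y) ∖ (Y ∪ X))) ∩ V) ∖ X = {6, 10, 14, 15}
|((Y ∪ ((X ∩ Y) ∖ (Y ∪ X))) ∩ V) ∖ X| = 4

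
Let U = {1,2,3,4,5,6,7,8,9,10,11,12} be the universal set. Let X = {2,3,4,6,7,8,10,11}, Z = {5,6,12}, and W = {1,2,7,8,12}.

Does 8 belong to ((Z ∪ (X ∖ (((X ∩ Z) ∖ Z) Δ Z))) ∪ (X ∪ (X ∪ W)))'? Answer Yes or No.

8 ∈ X and 8 ∉ Z, so 8 ∉ X ∩ Z
8 ∉ (X ∩ Z) and 8 ∉ Z, so 8 ∉ (X ∩ Z) ∖ Z
8 ∉ ((X ∩ Z) ∖ Z) and 8 ∉ Z, so 8 ∉ ((X ∩ Z) ∖ Z) Δ Z
8 ∈ X and 8 ∉ (((X ∩ Z) ∖ Z) Δ Z), so 8 ∈ X ∖ (((X ∩ Z) ∖ Z) Δ Z)
8 ∉ Z and 8 ∈ (X ∖ (((X ∩ Z) ∖ Z) Δ Z)), so 8 ∈ Z ∪ (X ∖ (((X ∩ Z) ∖ Z) Δ Z))
8 ∈ X and 8 ∈ W, so 8 ∈ X ∪ W
8 ∈ X and 8 ∈ (X ∪ W), so 8 ∈ X ∪ (X ∪ W)
8 ∈ (Z ∪ (X ∖ (((X ∩ Z) ∖ Z) Δ Z))) and 8 ∈ (X ∪ (X ∪ W)), so 8 ∈ (Z ∪ (X ∖ (((X ∩ Z) ∖ Z) Δ Z))) ∪ (X ∪ (X ∪ W))
8 ∉ ((Z ∪ (X ∖ (((X ∩ Z) ∖ Z) Δ Z))) ∪ (X ∪ (X ∪ W)))' since 8 ∈ ((Z ∪ (X ∖ (((X ∩ Z) ∖ Z) Δ Z))) ∪ (X ∪ (X ∪ W)))

No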